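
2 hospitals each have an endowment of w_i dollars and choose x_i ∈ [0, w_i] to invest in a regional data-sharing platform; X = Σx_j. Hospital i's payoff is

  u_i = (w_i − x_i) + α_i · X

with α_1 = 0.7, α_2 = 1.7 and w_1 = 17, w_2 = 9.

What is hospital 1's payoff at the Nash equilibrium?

23.3

∂u_i/∂x_i = α_i − 1, so hospital i contributes w_i if α_i > 1, else 0.
α_i > 1 for i ∈ {2}; NE contributions (0, 9), X = 9.
u_1 = (17 − 0) + 0.7·9 = 23.3.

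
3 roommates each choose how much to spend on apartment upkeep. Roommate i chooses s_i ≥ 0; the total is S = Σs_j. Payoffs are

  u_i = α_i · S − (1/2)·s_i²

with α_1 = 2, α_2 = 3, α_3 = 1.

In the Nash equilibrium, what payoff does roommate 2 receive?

Roommate i's FOC: ∂u_i/∂s_i = α_i − s_i = 0, so s_i* = α_i.
NE contributions = (2, 3, 1); S = 6.
u_2 = α_2·S − ½·(s_2)² = 3·6 − ½·3² = 13.5.

13.5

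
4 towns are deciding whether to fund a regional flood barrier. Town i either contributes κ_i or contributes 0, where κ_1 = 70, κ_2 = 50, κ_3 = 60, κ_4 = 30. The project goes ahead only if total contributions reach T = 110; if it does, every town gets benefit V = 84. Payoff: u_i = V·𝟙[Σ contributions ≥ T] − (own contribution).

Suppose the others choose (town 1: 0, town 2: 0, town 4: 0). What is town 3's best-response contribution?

0

Others' total = 0. Even contributing 60 gives 60 < 110: no benefit either way.
Best response: 0.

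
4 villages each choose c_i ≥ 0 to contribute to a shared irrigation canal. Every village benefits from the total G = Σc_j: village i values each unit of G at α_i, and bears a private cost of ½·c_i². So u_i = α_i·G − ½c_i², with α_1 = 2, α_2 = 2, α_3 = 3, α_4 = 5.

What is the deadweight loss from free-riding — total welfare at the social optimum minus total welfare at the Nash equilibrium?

165

Village i's FOC: ∂u_i/∂c_i = α_i − c_i = 0, so c_i* = α_i.
NE contributions = (2, 2, 3, 5); G = 12.
W^NE = (Σα)·G − ½Σα_i² = 12² − ½·42 = 123.
Planner sets c_i = Σα_j = 12 for every i, so G^SO = 4·12 = 48.
W^SO = (Σα)·G^SO − ½·4·(Σα)² = (4/2)·12² = 288.
Deadweight loss = W^SO − W^NE = 165.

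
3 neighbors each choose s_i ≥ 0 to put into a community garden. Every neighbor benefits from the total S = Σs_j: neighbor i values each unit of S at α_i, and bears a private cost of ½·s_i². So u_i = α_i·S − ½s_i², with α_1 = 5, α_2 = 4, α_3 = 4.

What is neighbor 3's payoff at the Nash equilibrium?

44

Neighbor i's FOC: ∂u_i/∂s_i = α_i − s_i = 0, so s_i* = α_i.
NE contributions = (5, 4, 4); S = 13.
u_3 = α_3·S − ½·(s_3)² = 4·13 − ½·4² = 44.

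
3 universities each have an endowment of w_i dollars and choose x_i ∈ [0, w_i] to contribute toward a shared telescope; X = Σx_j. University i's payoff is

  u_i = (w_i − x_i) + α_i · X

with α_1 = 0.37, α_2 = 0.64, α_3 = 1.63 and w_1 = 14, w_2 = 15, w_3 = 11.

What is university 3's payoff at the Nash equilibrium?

∂u_i/∂x_i = α_i − 1, so university i contributes w_i if α_i > 1, else 0.
α_i > 1 for i ∈ {3}; NE contributions (0, 0, 11), X = 11.
u_3 = (11 − 11) + 1.63·11 = 17.93.

17.93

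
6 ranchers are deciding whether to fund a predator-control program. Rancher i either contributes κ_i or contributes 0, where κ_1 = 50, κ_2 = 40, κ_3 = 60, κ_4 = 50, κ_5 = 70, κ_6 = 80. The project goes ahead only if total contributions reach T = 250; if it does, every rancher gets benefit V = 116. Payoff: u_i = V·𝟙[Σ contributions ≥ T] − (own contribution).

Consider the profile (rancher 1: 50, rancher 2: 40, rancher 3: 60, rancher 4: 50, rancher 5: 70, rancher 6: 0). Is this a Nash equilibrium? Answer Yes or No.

Yes

Total = 270 ≥ 250: provided.
Rancher 1 (pledges 50, payoff 66): dropping to 0 → total 220, payoff 0. No gain.
Rancher 2 (pledges 40, payoff 76): dropping to 0 → total 230, payoff 0. No gain.
Rancher 3 (pledges 60, payoff 56): dropping to 0 → total 210, payoff 0. No gain.
Rancher 4 (pledges 50, payoff 66): dropping to 0 → total 220, payoff 0. No gain.
Rancher 5 (pledges 70, payoff 46): dropping to 0 → total 200, payoff 0. No gain.
Rancher 6 (pledges 0, payoff 116): pledging 80 → total 350, payoff 36. No gain.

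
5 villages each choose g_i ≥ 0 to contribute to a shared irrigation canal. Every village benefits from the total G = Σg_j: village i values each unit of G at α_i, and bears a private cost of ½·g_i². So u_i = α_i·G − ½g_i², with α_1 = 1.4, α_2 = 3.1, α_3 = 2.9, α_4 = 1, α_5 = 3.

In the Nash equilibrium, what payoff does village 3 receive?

28.855

Village i's FOC: ∂u_i/∂g_i = α_i − g_i = 0, so g_i* = α_i.
NE contributions = (1.4, 3.1, 2.9, 1, 3); G = 11.4.
u_3 = α_3·G − ½·(g_3)² = 2.9·11.4 − ½·2.9² = 28.855.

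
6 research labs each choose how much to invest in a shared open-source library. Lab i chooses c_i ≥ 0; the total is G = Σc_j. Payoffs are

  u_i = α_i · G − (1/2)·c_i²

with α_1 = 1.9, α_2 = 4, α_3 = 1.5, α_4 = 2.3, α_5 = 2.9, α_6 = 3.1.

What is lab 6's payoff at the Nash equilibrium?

Lab i's FOC: ∂u_i/∂c_i = α_i − c_i = 0, so c_i* = α_i.
NE contributions = (1.9, 4, 1.5, 2.3, 2.9, 3.1); G = 15.7.
u_6 = α_6·G − ½·(c_6)² = 3.1·15.7 − ½·3.1² = 43.865.

43.865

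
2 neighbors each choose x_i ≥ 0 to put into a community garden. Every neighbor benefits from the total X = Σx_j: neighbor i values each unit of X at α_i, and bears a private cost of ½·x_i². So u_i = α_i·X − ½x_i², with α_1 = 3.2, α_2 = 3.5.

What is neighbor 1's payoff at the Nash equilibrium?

16.32

Neighbor i's FOC: ∂u_i/∂x_i = α_i − x_i = 0, so x_i* = α_i.
NE contributions = (3.2, 3.5); X = 6.7.
u_1 = α_1·X − ½·(x_1)² = 3.2·6.7 − ½·3.2² = 16.32.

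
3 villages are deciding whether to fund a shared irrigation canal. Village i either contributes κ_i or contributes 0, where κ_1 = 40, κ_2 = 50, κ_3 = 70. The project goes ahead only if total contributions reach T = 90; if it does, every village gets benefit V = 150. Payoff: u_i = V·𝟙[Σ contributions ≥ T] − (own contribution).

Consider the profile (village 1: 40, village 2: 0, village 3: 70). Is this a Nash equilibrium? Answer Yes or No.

Total = 110 ≥ 90: provided.
Village 1 (pledges 40, payoff 110): dropping to 0 → total 70, payoff 0. No gain.
Village 2 (pledges 0, payoff 150): pledging 50 → total 160, payoff 100. No gain.
Village 3 (pledges 70, payoff 80): dropping to 0 → total 40, payoff 0. No gain.

Yes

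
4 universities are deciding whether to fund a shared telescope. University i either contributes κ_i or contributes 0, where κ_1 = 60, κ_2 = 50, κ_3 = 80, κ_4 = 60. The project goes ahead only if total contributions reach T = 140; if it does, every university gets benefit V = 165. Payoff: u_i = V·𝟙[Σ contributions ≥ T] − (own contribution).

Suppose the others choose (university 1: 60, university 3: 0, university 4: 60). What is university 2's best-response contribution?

50

Others' total = 120. Contributing 50 brings total to 170 ≥ 140: gain V − κ_2 = 115.
Best response: 50.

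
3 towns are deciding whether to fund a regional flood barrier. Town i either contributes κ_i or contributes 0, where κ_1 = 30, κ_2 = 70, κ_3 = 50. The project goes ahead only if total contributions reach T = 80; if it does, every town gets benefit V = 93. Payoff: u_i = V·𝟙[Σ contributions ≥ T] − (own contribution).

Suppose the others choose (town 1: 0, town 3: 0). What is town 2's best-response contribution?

0

Others' total = 0. Even contributing 70 gives 70 < 80: no benefit either way.
Best response: 0.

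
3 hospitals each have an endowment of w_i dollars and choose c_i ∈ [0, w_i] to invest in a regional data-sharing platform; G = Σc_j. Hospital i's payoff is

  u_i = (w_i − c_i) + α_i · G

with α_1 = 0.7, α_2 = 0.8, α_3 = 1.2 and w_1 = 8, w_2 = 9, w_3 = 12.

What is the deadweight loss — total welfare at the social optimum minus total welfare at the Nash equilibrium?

∂u_i/∂c_i = α_i − 1, so hospital i contributes w_i if α_i > 1, else 0.
α_i > 1 for i ∈ {3}; NE contributions (0, 0, 12), G = 12.
W^NE = Σw_i − G^NE + (Σα_i)·G^NE = 29 + 1.7·12 = 49.4.
Planner: ∂(Σu_j)/∂c_i = Σα_j − 1 = 1.7 > 0, so everyone contributes w_i; G^SO = 29, W^SO = 29 + 1.7·29 = 78.3.
Deadweight loss = 28.9.

28.9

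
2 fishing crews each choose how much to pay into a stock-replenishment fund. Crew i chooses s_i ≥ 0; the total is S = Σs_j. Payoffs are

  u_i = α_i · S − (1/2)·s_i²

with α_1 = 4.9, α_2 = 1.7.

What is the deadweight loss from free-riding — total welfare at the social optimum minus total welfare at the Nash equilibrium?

13.45

Crew i's FOC: ∂u_i/∂s_i = α_i − s_i = 0, so s_i* = α_i.
NE contributions = (4.9, 1.7); S = 6.6.
W^NE = (Σα)·S − ½Σα_i² = 6.6² − ½·26.9 = 30.11.
Planner sets s_i = Σα_j = 6.6 for every i, so S^SO = 2·6.6 = 13.2.
W^SO = (Σα)·S^SO − ½·2·(Σα)² = (2/2)·6.6² = 43.56.
Deadweight loss = W^SO − W^NE = 13.45.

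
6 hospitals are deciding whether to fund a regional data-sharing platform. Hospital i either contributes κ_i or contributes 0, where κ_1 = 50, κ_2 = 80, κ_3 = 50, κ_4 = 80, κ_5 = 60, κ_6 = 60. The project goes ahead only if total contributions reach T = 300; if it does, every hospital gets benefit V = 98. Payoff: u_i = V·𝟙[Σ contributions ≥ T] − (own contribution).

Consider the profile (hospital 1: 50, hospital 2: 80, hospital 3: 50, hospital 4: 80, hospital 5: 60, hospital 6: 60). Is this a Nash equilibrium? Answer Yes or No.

Total = 380 ≥ 300: provided.
Hospital 1 (pledges 50, payoff 48): dropping to 0 → total 330, payoff 98. Profitable deviation.

No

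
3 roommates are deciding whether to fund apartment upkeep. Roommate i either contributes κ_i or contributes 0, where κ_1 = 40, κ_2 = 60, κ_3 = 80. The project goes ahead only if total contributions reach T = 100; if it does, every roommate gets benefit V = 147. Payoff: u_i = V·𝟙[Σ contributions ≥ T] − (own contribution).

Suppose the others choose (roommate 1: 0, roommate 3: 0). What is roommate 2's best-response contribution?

0

Others' total = 0. Even contributing 60 gives 60 < 100: no benefit either way.
Best response: 0.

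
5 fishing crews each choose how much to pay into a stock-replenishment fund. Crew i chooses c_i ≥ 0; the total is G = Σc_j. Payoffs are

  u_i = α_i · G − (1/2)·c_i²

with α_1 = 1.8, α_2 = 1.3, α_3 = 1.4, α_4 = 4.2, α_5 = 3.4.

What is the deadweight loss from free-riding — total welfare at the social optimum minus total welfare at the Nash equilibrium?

Crew i's FOC: ∂u_i/∂c_i = α_i − c_i = 0, so c_i* = α_i.
NE contributions = (1.8, 1.3, 1.4, 4.2, 3.4); G = 12.1.
W^NE = (Σα)·G − ½Σα_i² = 12.1² − ½·36.09 = 128.365.
Planner sets c_i = Σα_j = 12.1 for every i, so G^SO = 5·12.1 = 60.5.
W^SO = (Σα)·G^SO − ½·5·(Σα)² = (5/2)·12.1² = 366.025.
Deadweight loss = W^SO − W^NE = 237.66.

237.66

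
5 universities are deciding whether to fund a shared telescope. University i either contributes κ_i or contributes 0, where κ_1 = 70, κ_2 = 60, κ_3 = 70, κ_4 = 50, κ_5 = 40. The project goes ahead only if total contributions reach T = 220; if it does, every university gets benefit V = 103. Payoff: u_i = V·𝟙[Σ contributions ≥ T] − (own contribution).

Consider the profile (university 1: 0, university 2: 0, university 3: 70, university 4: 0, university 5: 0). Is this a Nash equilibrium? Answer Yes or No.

Total = 70 < 220: not provided.
University 1 (pledges 0, payoff 0): pledging 70 → total 140, payoff -70. No gain.
University 2 (pledges 0, payoff 0): pledging 60 → total 130, payoff -60. No gain.
University 3 (pledges 70, payoff -70): dropping to 0 → total 0, payoff 0. Profitable deviation.

No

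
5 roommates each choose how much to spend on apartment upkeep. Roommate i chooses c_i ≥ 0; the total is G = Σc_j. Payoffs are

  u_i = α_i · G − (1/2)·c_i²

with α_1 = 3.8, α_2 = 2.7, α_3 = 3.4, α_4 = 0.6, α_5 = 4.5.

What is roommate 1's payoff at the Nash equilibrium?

49.78

Roommate i's FOC: ∂u_i/∂c_i = α_i − c_i = 0, so c_i* = α_i.
NE contributions = (3.8, 2.7, 3.4, 0.6, 4.5); G = 15.
u_1 = α_1·G − ½·(c_1)² = 3.8·15 − ½·3.8² = 49.78.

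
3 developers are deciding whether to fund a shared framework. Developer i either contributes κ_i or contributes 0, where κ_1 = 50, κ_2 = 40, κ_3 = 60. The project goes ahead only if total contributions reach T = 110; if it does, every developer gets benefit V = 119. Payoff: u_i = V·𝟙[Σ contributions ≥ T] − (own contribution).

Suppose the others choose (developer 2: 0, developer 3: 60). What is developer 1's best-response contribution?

Others' total = 60. Contributing 50 brings total to 110 ≥ 110: gain V − κ_1 = 69.
Best response: 50.

50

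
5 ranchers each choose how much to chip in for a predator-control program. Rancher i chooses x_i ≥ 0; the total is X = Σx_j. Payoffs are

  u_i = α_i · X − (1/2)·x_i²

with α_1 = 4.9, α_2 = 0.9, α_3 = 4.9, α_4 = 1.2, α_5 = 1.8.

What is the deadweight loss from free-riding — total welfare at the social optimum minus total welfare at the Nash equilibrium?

Rancher i's FOC: ∂u_i/∂x_i = α_i − x_i = 0, so x_i* = α_i.
NE contributions = (4.9, 0.9, 4.9, 1.2, 1.8); X = 13.7.
W^NE = (Σα)·X − ½Σα_i² = 13.7² − ½·53.51 = 160.935.
Planner sets x_i = Σα_j = 13.7 for every i, so X^SO = 5·13.7 = 68.5.
W^SO = (Σα)·X^SO − ½·5·(Σα)² = (5/2)·13.7² = 469.225.
Deadweight loss = W^SO − W^NE = 308.29.

308.29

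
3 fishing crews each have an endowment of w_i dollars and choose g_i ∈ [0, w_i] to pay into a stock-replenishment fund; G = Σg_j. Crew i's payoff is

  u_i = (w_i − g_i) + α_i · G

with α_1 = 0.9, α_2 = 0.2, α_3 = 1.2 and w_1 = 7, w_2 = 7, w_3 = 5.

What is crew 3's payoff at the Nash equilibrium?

6

∂u_i/∂g_i = α_i − 1, so crew i contributes w_i if α_i > 1, else 0.
α_i > 1 for i ∈ {3}; NE contributions (0, 0, 5), G = 5.
u_3 = (5 − 5) + 1.2·5 = 6.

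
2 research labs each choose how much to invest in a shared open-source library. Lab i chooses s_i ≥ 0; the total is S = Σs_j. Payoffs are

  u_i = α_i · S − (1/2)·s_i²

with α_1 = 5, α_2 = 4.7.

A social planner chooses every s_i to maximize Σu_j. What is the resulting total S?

19.4

Planner FOC: ∂(Σu_j)/∂s_i = (Σα_j) − s_i = 0, so s_i^SO = Σα_j = 9.7 for every i; S^SO = 19.4.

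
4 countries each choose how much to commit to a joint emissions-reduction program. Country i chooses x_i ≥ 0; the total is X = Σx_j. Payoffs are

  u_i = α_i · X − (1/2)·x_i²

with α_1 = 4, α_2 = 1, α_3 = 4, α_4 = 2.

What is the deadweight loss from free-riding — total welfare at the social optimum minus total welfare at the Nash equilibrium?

Country i's FOC: ∂u_i/∂x_i = α_i − x_i = 0, so x_i* = α_i.
NE contributions = (4, 1, 4, 2); X = 11.
W^NE = (Σα)·X − ½Σα_i² = 11² − ½·37 = 102.5.
Planner sets x_i = Σα_j = 11 for every i, so X^SO = 4·11 = 44.
W^SO = (Σα)·X^SO − ½·4·(Σα)² = (4/2)·11² = 242.
Deadweight loss = W^SO − W^NE = 139.5.

139.5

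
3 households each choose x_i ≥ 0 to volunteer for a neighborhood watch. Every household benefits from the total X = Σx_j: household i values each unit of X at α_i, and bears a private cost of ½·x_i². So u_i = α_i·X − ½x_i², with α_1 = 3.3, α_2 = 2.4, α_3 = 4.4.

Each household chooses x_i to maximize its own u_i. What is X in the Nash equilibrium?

10.1

Household i's FOC: ∂u_i/∂x_i = α_i − x_i = 0, so x_i* = α_i.
NE contributions = (3.3, 2.4, 4.4); X = 10.1.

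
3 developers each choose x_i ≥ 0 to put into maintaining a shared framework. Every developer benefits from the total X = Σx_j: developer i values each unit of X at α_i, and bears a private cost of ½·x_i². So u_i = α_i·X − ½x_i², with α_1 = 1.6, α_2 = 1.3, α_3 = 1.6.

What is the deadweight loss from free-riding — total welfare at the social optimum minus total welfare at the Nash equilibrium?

Developer i's FOC: ∂u_i/∂x_i = α_i − x_i = 0, so x_i* = α_i.
NE contributions = (1.6, 1.3, 1.6); X = 4.5.
W^NE = (Σα)·X − ½Σα_i² = 4.5² − ½·6.81 = 16.845.
Planner sets x_i = Σα_j = 4.5 for every i, so X^SO = 3·4.5 = 13.5.
W^SO = (Σα)·X^SO − ½·3·(Σα)² = (3/2)·4.5² = 30.375.
Deadweight loss = W^SO − W^NE = 13.53.

13.53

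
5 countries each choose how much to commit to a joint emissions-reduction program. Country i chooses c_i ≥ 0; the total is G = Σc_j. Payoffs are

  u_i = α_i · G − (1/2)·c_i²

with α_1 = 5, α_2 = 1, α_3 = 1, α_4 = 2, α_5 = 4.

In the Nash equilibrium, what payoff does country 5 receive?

44

Country i's FOC: ∂u_i/∂c_i = α_i − c_i = 0, so c_i* = α_i.
NE contributions = (5, 1, 1, 2, 4); G = 13.
u_5 = α_5·G − ½·(c_5)² = 4·13 − ½·4² = 44.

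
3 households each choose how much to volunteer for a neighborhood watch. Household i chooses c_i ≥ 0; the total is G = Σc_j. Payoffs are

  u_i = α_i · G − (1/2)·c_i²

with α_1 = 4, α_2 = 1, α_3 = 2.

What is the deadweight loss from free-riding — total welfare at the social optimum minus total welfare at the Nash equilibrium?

35

Household i's FOC: ∂u_i/∂c_i = α_i − c_i = 0, so c_i* = α_i.
NE contributions = (4, 1, 2); G = 7.
W^NE = (Σα)·G − ½Σα_i² = 7² − ½·21 = 38.5.
Planner sets c_i = Σα_j = 7 for every i, so G^SO = 3·7 = 21.
W^SO = (Σα)·G^SO − ½·3·(Σα)² = (3/2)·7² = 73.5.
Deadweight loss = W^SO − W^NE = 35.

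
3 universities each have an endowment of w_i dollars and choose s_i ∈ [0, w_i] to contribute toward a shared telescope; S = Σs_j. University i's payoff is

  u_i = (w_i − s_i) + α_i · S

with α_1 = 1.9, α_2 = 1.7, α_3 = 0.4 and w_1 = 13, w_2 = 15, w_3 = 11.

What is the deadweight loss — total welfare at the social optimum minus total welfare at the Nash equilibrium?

∂u_i/∂s_i = α_i − 1, so university i contributes w_i if α_i > 1, else 0.
α_i > 1 for i ∈ {1, 2}; NE contributions (13, 15, 0), S = 28.
W^NE = Σw_i − S^NE + (Σα_i)·S^NE = 39 + 3·28 = 123.
Planner: ∂(Σu_j)/∂s_i = Σα_j − 1 = 3 > 0, so everyone contributes w_i; S^SO = 39, W^SO = 39 + 3·39 = 156.
Deadweight loss = 33.

33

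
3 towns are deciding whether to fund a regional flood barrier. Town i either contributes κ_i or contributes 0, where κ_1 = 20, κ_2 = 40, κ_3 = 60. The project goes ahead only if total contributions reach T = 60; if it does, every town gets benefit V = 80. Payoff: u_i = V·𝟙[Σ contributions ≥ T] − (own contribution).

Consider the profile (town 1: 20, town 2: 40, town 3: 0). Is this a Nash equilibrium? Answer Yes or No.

Total = 60 ≥ 60: provided.
Town 1 (pledges 20, payoff 60): dropping to 0 → total 40, payoff 0. No gain.
Town 2 (pledges 40, payoff 40): dropping to 0 → total 20, payoff 0. No gain.
Town 3 (pledges 0, payoff 80): pledging 60 → total 120, payoff 20. No gain.

Yes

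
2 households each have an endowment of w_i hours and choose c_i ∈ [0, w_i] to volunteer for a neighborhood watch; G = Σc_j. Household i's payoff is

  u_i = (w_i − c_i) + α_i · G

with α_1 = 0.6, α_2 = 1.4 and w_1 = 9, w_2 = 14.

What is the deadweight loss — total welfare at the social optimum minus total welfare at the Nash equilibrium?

9

∂u_i/∂c_i = α_i − 1, so household i contributes w_i if α_i > 1, else 0.
α_i > 1 for i ∈ {2}; NE contributions (0, 14), G = 14.
W^NE = Σw_i − G^NE + (Σα_i)·G^NE = 23 + 1·14 = 37.
Planner: ∂(Σu_j)/∂c_i = Σα_j − 1 = 1 > 0, so everyone contributes w_i; G^SO = 23, W^SO = 23 + 1·23 = 46.
Deadweight loss = 9.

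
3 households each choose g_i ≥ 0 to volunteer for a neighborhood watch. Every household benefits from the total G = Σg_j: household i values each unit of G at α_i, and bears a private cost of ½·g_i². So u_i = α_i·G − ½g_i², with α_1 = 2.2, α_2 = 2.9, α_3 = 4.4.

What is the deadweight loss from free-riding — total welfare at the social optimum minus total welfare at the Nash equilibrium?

61.43

Household i's FOC: ∂u_i/∂g_i = α_i − g_i = 0, so g_i* = α_i.
NE contributions = (2.2, 2.9, 4.4); G = 9.5.
W^NE = (Σα)·G − ½Σα_i² = 9.5² − ½·32.61 = 73.945.
Planner sets g_i = Σα_j = 9.5 for every i, so G^SO = 3·9.5 = 28.5.
W^SO = (Σα)·G^SO − ½·3·(Σα)² = (3/2)·9.5² = 135.375.
Deadweight loss = W^SO − W^NE = 61.43.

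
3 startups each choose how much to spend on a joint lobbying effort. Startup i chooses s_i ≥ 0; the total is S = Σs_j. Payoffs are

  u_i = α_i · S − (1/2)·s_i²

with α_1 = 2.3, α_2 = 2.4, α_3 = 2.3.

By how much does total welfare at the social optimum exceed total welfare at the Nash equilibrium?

32.67

Startup i's FOC: ∂u_i/∂s_i = α_i − s_i = 0, so s_i* = α_i.
NE contributions = (2.3, 2.4, 2.3); S = 7.
W^NE = (Σα)·S − ½Σα_i² = 7² − ½·16.34 = 40.83.
Planner sets s_i = Σα_j = 7 for every i, so S^SO = 3·7 = 21.
W^SO = (Σα)·S^SO − ½·3·(Σα)² = (3/2)·7² = 73.5.
Deadweight loss = W^SO − W^NE = 32.67.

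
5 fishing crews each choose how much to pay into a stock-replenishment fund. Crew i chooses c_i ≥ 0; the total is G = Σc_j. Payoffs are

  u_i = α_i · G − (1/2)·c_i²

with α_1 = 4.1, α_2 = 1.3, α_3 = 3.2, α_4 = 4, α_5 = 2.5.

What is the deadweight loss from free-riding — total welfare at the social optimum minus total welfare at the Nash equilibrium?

Crew i's FOC: ∂u_i/∂c_i = α_i − c_i = 0, so c_i* = α_i.
NE contributions = (4.1, 1.3, 3.2, 4, 2.5); G = 15.1.
W^NE = (Σα)·G − ½Σα_i² = 15.1² − ½·50.99 = 202.515.
Planner sets c_i = Σα_j = 15.1 for every i, so G^SO = 5·15.1 = 75.5.
W^SO = (Σα)·G^SO − ½·5·(Σα)² = (5/2)·15.1² = 570.025.
Deadweight loss = W^SO − W^NE = 367.51.

367.51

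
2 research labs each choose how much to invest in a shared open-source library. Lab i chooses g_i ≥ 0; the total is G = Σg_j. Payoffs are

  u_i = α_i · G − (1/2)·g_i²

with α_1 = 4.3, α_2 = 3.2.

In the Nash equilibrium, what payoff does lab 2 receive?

Lab i's FOC: ∂u_i/∂g_i = α_i − g_i = 0, so g_i* = α_i.
NE contributions = (4.3, 3.2); G = 7.5.
u_2 = α_2·G − ½·(g_2)² = 3.2·7.5 − ½·3.2² = 18.88.

18.88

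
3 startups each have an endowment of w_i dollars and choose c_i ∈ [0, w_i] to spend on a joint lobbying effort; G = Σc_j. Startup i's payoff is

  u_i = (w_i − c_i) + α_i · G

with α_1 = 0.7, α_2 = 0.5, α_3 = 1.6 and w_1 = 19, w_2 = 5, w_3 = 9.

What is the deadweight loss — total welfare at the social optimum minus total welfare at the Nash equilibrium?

∂u_i/∂c_i = α_i − 1, so startup i contributes w_i if α_i > 1, else 0.
α_i > 1 for i ∈ {3}; NE contributions (0, 0, 9), G = 9.
W^NE = Σw_i − G^NE + (Σα_i)·G^NE = 33 + 1.8·9 = 49.2.
Planner: ∂(Σu_j)/∂c_i = Σα_j − 1 = 1.8 > 0, so everyone contributes w_i; G^SO = 33, W^SO = 33 + 1.8·33 = 92.4.
Deadweight loss = 43.2.

43.2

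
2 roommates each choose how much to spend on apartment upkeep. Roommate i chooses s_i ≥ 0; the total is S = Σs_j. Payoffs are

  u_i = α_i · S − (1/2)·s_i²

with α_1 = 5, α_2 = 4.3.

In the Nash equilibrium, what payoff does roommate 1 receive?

Roommate i's FOC: ∂u_i/∂s_i = α_i − s_i = 0, so s_i* = α_i.
NE contributions = (5, 4.3); S = 9.3.
u_1 = α_1·S − ½·(s_1)² = 5·9.3 − ½·5² = 34.

34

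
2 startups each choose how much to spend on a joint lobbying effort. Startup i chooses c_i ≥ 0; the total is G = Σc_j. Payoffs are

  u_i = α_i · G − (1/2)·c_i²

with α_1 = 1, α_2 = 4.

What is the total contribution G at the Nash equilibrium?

5

Startup i's FOC: ∂u_i/∂c_i = α_i − c_i = 0, so c_i* = α_i.
NE contributions = (1, 4); G = 5.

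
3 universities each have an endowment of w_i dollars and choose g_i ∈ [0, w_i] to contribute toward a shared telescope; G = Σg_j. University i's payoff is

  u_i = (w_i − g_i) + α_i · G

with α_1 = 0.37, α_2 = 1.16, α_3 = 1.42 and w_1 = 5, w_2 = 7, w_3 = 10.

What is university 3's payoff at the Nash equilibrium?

24.14

∂u_i/∂g_i = α_i − 1, so university i contributes w_i if α_i > 1, else 0.
α_i > 1 for i ∈ {2, 3}; NE contributions (0, 7, 10), G = 17.
u_3 = (10 − 10) + 1.42·17 = 24.14.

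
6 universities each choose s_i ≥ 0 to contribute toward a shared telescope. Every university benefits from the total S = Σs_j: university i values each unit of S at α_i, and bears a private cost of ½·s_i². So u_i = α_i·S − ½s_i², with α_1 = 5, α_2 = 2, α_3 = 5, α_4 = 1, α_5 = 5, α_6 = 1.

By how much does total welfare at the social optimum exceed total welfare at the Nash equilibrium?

University i's FOC: ∂u_i/∂s_i = α_i − s_i = 0, so s_i* = α_i.
NE contributions = (5, 2, 5, 1, 5, 1); S = 19.
W^NE = (Σα)·S − ½Σα_i² = 19² − ½·81 = 320.5.
Planner sets s_i = Σα_j = 19 for every i, so S^SO = 6·19 = 114.
W^SO = (Σα)·S^SO − ½·6·(Σα)² = (6/2)·19² = 1083.
Deadweight loss = W^SO − W^NE = 762.5.

762.5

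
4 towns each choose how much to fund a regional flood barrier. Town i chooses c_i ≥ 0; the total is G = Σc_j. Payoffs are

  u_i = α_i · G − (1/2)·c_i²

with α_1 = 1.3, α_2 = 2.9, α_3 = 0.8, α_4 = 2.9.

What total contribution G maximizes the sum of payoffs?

Planner FOC: ∂(Σu_j)/∂c_i = (Σα_j) − c_i = 0, so c_i^SO = Σα_j = 7.9 for every i; G^SO = 31.6.

31.6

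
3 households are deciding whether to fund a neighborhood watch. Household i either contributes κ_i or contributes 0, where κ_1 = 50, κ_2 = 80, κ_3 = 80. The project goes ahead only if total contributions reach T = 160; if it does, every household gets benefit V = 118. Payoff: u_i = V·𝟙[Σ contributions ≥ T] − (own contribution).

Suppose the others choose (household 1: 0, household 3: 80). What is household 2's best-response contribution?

80

Others' total = 80. Contributing 80 brings total to 160 ≥ 160: gain V − κ_2 = 38.
Best response: 80.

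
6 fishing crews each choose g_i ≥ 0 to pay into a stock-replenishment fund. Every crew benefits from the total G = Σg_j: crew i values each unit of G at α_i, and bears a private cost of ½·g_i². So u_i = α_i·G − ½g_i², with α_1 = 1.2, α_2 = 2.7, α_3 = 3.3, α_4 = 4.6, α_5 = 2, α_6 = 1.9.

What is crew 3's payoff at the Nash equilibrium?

46.365

Crew i's FOC: ∂u_i/∂g_i = α_i − g_i = 0, so g_i* = α_i.
NE contributions = (1.2, 2.7, 3.3, 4.6, 2, 1.9); G = 15.7.
u_3 = α_3·G − ½·(g_3)² = 3.3·15.7 − ½·3.3² = 46.365.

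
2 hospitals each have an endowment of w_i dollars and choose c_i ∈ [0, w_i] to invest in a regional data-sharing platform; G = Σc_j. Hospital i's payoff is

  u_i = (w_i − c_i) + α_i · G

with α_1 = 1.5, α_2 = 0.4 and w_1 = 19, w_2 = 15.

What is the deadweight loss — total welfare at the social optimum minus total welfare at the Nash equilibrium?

∂u_i/∂c_i = α_i − 1, so hospital i contributes w_i if α_i > 1, else 0.
α_i > 1 for i ∈ {1}; NE contributions (19, 0), G = 19.
W^NE = Σw_i − G^NE + (Σα_i)·G^NE = 34 + 0.9·19 = 51.1.
Planner: ∂(Σu_j)/∂c_i = Σα_j − 1 = 0.9 > 0, so everyone contributes w_i; G^SO = 34, W^SO = 34 + 0.9·34 = 64.6.
Deadweight loss = 13.5.

13.5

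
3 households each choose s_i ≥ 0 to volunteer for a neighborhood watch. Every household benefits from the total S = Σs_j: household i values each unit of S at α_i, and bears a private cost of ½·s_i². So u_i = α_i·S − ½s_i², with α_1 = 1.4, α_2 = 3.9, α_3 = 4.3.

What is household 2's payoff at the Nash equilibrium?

29.835

Household i's FOC: ∂u_i/∂s_i = α_i − s_i = 0, so s_i* = α_i.
NE contributions = (1.4, 3.9, 4.3); S = 9.6.
u_2 = α_2·S − ½·(s_2)² = 3.9·9.6 − ½·3.9² = 29.835.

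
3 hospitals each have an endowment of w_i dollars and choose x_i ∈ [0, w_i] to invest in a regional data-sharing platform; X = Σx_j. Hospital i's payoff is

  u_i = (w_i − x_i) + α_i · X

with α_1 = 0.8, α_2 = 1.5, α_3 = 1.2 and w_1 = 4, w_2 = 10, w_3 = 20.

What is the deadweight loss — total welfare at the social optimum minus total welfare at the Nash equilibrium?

10

∂u_i/∂x_i = α_i − 1, so hospital i contributes w_i if α_i > 1, else 0.
α_i > 1 for i ∈ {2, 3}; NE contributions (0, 10, 20), X = 30.
W^NE = Σw_i − X^NE + (Σα_i)·X^NE = 34 + 2.5·30 = 109.
Planner: ∂(Σu_j)/∂x_i = Σα_j − 1 = 2.5 > 0, so everyone contributes w_i; X^SO = 34, W^SO = 34 + 2.5·34 = 119.
Deadweight loss = 10.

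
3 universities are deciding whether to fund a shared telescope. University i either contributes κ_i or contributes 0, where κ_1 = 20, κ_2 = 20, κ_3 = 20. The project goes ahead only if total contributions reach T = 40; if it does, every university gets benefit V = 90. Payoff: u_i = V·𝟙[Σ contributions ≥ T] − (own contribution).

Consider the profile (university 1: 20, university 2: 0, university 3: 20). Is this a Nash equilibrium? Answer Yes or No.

Total = 40 ≥ 40: provided.
University 1 (pledges 20, payoff 70): dropping to 0 → total 20, payoff 0. No gain.
University 2 (pledges 0, payoff 90): pledging 20 → total 60, payoff 70. No gain.
University 3 (pledges 20, payoff 70): dropping to 0 → total 20, payoff 0. No gain.

Yes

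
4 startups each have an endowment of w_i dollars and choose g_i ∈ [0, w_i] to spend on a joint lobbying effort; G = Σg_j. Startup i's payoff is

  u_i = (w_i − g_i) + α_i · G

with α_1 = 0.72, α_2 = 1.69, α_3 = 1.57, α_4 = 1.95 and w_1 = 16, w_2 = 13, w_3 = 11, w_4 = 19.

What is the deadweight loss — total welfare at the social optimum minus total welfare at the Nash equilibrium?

∂u_i/∂g_i = α_i − 1, so startup i contributes w_i if α_i > 1, else 0.
α_i > 1 for i ∈ {2, 3, 4}; NE contributions (0, 13, 11, 19), G = 43.
W^NE = Σw_i − G^NE + (Σα_i)·G^NE = 59 + 4.93·43 = 270.99.
Planner: ∂(Σu_j)/∂g_i = Σα_j − 1 = 4.93 > 0, so everyone contributes w_i; G^SO = 59, W^SO = 59 + 4.93·59 = 349.87.
Deadweight loss = 78.88.

78.88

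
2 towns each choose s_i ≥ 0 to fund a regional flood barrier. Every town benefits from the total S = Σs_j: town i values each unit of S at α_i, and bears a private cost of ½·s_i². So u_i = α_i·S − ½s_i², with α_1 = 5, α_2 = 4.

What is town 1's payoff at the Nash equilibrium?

Town i's FOC: ∂u_i/∂s_i = α_i − s_i = 0, so s_i* = α_i.
NE contributions = (5, 4); S = 9.
u_1 = α_1·S − ½·(s_1)² = 5·9 − ½·5² = 32.5.

32.5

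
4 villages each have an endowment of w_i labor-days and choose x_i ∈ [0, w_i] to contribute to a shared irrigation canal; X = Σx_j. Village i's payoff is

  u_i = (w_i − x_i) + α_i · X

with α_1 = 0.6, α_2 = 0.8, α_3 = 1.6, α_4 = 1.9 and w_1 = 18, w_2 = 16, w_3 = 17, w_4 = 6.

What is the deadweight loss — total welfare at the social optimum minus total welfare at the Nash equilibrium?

∂u_i/∂x_i = α_i − 1, so village i contributes w_i if α_i > 1, else 0.
α_i > 1 for i ∈ {3, 4}; NE contributions (0, 0, 17, 6), X = 23.
W^NE = Σw_i − X^NE + (Σα_i)·X^NE = 57 + 3.9·23 = 146.7.
Planner: ∂(Σu_j)/∂x_i = Σα_j − 1 = 3.9 > 0, so everyone contributes w_i; X^SO = 57, W^SO = 57 + 3.9·57 = 279.3.
Deadweight loss = 132.6.

132.6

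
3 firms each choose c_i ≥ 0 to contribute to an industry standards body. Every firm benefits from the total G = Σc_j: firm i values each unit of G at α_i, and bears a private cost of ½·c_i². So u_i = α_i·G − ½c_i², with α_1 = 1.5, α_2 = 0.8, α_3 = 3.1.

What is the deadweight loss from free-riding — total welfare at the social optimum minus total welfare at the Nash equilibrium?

20.83

Firm i's FOC: ∂u_i/∂c_i = α_i − c_i = 0, so c_i* = α_i.
NE contributions = (1.5, 0.8, 3.1); G = 5.4.
W^NE = (Σα)·G − ½Σα_i² = 5.4² − ½·12.5 = 22.91.
Planner sets c_i = Σα_j = 5.4 for every i, so G^SO = 3·5.4 = 16.2.
W^SO = (Σα)·G^SO − ½·3·(Σα)² = (3/2)·5.4² = 43.74.
Deadweight loss = W^SO − W^NE = 20.83.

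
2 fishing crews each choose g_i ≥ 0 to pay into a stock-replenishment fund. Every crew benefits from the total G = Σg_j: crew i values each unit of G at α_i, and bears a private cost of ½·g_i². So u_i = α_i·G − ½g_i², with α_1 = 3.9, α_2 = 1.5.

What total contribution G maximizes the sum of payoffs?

10.8

Planner FOC: ∂(Σu_j)/∂g_i = (Σα_j) − g_i = 0, so g_i^SO = Σα_j = 5.4 for every i; G^SO = 10.8.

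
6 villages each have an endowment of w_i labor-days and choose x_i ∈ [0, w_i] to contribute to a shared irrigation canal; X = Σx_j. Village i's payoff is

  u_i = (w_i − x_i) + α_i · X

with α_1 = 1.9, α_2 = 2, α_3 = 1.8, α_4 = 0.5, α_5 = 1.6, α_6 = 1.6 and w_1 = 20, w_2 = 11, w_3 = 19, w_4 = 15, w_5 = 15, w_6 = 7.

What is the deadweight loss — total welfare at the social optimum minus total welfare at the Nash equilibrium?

∂u_i/∂x_i = α_i − 1, so village i contributes w_i if α_i > 1, else 0.
α_i > 1 for i ∈ {1, 2, 3, 5, 6}; NE contributions (20, 11, 19, 0, 15, 7), X = 72.
W^NE = Σw_i − X^NE + (Σα_i)·X^NE = 87 + 8.4·72 = 691.8.
Planner: ∂(Σu_j)/∂x_i = Σα_j − 1 = 8.4 > 0, so everyone contributes w_i; X^SO = 87, W^SO = 87 + 8.4·87 = 817.8.
Deadweight loss = 126.

126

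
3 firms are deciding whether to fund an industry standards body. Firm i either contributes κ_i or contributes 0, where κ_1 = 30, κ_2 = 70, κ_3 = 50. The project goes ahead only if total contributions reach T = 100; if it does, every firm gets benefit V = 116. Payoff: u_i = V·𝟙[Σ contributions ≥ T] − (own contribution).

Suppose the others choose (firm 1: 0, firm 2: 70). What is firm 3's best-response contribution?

50

Others' total = 70. Contributing 50 brings total to 120 ≥ 100: gain V − κ_3 = 66.
Best response: 50.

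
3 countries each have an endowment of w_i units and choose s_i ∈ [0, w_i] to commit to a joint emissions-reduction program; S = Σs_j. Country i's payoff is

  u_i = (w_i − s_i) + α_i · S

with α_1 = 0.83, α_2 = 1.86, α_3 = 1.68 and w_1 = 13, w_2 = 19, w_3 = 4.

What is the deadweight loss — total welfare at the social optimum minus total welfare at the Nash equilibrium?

∂u_i/∂s_i = α_i − 1, so country i contributes w_i if α_i > 1, else 0.
α_i > 1 for i ∈ {2, 3}; NE contributions (0, 19, 4), S = 23.
W^NE = Σw_i − S^NE + (Σα_i)·S^NE = 36 + 3.37·23 = 113.51.
Planner: ∂(Σu_j)/∂s_i = Σα_j − 1 = 3.37 > 0, so everyone contributes w_i; S^SO = 36, W^SO = 36 + 3.37·36 = 157.32.
Deadweight loss = 43.81.

43.81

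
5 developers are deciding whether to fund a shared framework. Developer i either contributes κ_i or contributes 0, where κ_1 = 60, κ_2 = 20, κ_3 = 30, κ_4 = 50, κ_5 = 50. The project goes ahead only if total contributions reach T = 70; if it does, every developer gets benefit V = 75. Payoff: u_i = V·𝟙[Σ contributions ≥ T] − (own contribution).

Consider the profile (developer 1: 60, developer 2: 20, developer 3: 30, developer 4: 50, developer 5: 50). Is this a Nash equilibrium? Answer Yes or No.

Total = 210 ≥ 70: provided.
Developer 1 (pledges 60, payoff 15): dropping to 0 → total 150, payoff 75. Profitable deviation.

No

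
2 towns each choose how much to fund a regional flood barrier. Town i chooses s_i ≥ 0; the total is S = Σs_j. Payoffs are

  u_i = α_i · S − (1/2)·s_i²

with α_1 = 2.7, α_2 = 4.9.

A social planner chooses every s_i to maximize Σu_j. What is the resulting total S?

Planner FOC: ∂(Σu_j)/∂s_i = (Σα_j) − s_i = 0, so s_i^SO = Σα_j = 7.6 for every i; S^SO = 15.2.

15.2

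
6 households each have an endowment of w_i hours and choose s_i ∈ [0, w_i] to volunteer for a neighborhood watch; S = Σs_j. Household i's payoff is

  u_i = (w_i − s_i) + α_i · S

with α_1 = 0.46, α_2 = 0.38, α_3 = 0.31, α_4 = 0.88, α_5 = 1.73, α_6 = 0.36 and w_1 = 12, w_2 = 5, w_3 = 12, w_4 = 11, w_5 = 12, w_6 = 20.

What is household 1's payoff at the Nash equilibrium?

∂u_i/∂s_i = α_i − 1, so household i contributes w_i if α_i > 1, else 0.
α_i > 1 for i ∈ {5}; NE contributions (0, 0, 0, 0, 12, 0), S = 12.
u_1 = (12 − 0) + 0.46·12 = 17.52.

17.52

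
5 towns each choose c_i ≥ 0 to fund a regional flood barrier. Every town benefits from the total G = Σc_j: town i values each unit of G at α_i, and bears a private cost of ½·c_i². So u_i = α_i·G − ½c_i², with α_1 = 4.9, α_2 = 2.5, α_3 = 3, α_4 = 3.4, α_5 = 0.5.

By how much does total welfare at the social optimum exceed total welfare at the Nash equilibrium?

Town i's FOC: ∂u_i/∂c_i = α_i − c_i = 0, so c_i* = α_i.
NE contributions = (4.9, 2.5, 3, 3.4, 0.5); G = 14.3.
W^NE = (Σα)·G − ½Σα_i² = 14.3² − ½·51.07 = 178.955.
Planner sets c_i = Σα_j = 14.3 for every i, so G^SO = 5·14.3 = 71.5.
W^SO = (Σα)·G^SO − ½·5·(Σα)² = (5/2)·14.3² = 511.225.
Deadweight loss = W^SO − W^NE = 332.27.

332.27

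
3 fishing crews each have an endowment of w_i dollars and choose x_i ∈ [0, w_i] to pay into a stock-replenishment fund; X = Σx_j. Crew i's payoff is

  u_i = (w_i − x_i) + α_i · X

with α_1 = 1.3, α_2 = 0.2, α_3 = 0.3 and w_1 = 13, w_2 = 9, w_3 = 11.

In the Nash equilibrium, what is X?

13

∂u_i/∂x_i = α_i − 1, so crew i contributes w_i if α_i > 1, else 0.
α_i > 1 for i ∈ {1}; NE contributions (13, 0, 0), X = 13.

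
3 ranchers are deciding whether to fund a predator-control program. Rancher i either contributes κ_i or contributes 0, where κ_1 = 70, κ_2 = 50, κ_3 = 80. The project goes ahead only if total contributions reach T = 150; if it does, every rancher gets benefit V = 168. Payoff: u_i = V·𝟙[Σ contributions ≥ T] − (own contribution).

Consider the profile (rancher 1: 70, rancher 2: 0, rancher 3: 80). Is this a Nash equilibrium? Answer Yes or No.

Total = 150 ≥ 150: provided.
Rancher 1 (pledges 70, payoff 98): dropping to 0 → total 80, payoff 0. No gain.
Rancher 2 (pledges 0, payoff 168): pledging 50 → total 200, payoff 118. No gain.
Rancher 3 (pledges 80, payoff 88): dropping to 0 → total 70, payoff 0. No gain.

Yes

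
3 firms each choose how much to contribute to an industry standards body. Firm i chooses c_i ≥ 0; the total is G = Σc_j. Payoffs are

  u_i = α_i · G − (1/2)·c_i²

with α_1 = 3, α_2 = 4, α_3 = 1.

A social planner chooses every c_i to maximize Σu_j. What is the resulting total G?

24

Planner FOC: ∂(Σu_j)/∂c_i = (Σα_j) − c_i = 0, so c_i^SO = Σα_j = 8 for every i; G^SO = 24.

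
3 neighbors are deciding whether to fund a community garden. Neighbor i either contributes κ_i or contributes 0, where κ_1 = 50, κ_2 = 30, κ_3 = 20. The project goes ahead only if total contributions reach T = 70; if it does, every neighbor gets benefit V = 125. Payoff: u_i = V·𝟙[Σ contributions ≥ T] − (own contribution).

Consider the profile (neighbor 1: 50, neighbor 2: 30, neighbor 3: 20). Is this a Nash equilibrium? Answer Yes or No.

No

Total = 100 ≥ 70: provided.
Neighbor 1 (pledges 50, payoff 75): dropping to 0 → total 50, payoff 0. No gain.
Neighbor 2 (pledges 30, payoff 95): dropping to 0 → total 70, payoff 125. Profitable deviation.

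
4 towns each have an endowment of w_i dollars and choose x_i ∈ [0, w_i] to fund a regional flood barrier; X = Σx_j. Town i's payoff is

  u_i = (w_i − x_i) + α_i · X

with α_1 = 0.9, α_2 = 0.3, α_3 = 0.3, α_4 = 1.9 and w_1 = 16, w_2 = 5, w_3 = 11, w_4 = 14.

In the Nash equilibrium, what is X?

∂u_i/∂x_i = α_i − 1, so town i contributes w_i if α_i > 1, else 0.
α_i > 1 for i ∈ {4}; NE contributions (0, 0, 0, 14), X = 14.

14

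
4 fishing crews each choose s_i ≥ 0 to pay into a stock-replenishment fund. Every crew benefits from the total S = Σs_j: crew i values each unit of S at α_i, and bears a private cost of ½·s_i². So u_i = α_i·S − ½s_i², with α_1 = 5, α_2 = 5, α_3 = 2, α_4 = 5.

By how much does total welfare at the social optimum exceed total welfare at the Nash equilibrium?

328.5

Crew i's FOC: ∂u_i/∂s_i = α_i − s_i = 0, so s_i* = α_i.
NE contributions = (5, 5, 2, 5); S = 17.
W^NE = (Σα)·S − ½Σα_i² = 17² − ½·79 = 249.5.
Planner sets s_i = Σα_j = 17 for every i, so S^SO = 4·17 = 68.
W^SO = (Σα)·S^SO − ½·4·(Σα)² = (4/2)·17² = 578.
Deadweight loss = W^SO − W^NE = 328.5.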